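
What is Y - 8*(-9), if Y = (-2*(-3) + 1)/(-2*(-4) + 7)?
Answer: 1087/15 ≈ 72.467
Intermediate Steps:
Y = 7/15 (Y = (6 + 1)/(8 + 7) = 7/15 ≈ 0.46667)
Y - 8*(-9) = 7/15 - 8*(-9) = 7/15 + 72 = 1087/15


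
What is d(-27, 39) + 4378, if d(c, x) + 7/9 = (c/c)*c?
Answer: 39152/9 ≈ 4350.2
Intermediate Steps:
d(c, x) = -7/9 + c (d(c, x) = -7/9 + (c/c)*c = -7/9 + 1*c = -7/9 + c)
d(-27, 39) + 4378 = (-7/9 - 27) + 4378 = -250/9 + 4378 = 39152/9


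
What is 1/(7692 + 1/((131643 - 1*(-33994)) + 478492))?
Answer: 644129/4954640269 ≈ 0.00013001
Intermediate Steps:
1/(7692 + 1/((131643 - 1*(-33994)) + 478492)) = 1/(7692 + 1/((131643 + 33994) + 478492)) = 1/(7692 + 1/(165637 + 478492)) = 1/(7692 + 1/644129) = 1/(4954640269/644129) = 644129/4954640269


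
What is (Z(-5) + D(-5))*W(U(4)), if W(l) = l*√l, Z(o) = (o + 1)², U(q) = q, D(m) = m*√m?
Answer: 128 - 40*I*√5 ≈ 128.0 - 89.443*I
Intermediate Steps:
D(m) = m^(3/2)
Z(o) = (1 + o)²
W(l) = l^(3/2)
(Z(-5) + D(-5))*W(U(4)) = ((1 - 5)² + (-5)^(3/2))*4^(3/2) = ((-4)² - 5*I*√5)*8 = (16 - 5*I*√5)*8 = 128 - 40*I*√5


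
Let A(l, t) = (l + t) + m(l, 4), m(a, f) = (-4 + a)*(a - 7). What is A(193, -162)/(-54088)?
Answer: -35185/54088 ≈ -0.65051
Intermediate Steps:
m(a, f) = (-7 + a)*(-4 + a) (m(a, f) = (-4 + a)*(-7 + a) = (-7 + a)*(-4 + a))
A(l, t) = 28 + t + l² - 10*l (A(l, t) = (l + t) + (28 + l² - 11*l) = 28 + t + l² - 10*l)
A(193, -162)/(-54088) = (28 - 162 + 193² - 10*193)/(-54088) = (28 - 162 + 37249 - 1930)*(-1/54088) = 35185*(-1/54088) = -35185/54088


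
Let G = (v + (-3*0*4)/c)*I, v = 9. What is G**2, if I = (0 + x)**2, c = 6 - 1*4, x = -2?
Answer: 1296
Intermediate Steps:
c = 2 (c = 6 - 4 = 2)
I = 4 (I = (0 - 2)**2 = (-2)**2 = 4)
G = 36 (G = (9 + (-3*0*4)/2)*4 = (9 + (0*4)*(1/2))*4 = (9 + 0*(1/2))*4 = (9 + 0)*4 = 9*4 = 36)
G**2 = 36**2 = 1296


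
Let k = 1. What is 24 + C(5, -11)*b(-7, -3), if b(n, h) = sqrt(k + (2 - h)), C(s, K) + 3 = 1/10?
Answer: 24 - 29*sqrt(6)/10 ≈ 16.896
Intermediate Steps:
C(s, K) = -29/10 (C(s, K) = -3 + 1/10 = -29/10)
b(n, h) = sqrt(3 - h) (b(n, h) = sqrt(1 + (2 - h)) = sqrt(3 - h))
24 + C(5, -11)*b(-7, -3) = 24 - 29*sqrt(3 - 1*(-3))/10 = 24 - 29*sqrt(3 + 3)/10 = 24 - 29*sqrt(6)/10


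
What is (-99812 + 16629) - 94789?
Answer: -177972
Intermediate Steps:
(-99812 + 16629) - 94789 = -83183 - 94789 = -177972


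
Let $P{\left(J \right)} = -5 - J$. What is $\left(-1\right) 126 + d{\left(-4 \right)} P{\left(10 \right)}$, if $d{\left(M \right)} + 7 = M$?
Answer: $39$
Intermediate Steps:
$d{\left(M \right)} = -7 + M$
$\left(-1\right) 126 + d{\left(-4 \right)} P{\left(10 \right)} = \left(-1\right) 126 + \left(-7 - 4\right) \left(-5 - 10\right) = -126 - 11 \left(-5 - 10\right) = -126 - -165 = -126 + 165 = 39$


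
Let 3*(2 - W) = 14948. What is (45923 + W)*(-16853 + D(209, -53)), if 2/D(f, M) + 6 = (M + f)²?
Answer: -25181591615288/36495 ≈ -6.9000e+8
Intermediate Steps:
W = -14942/3 (W = 2 - ⅓*14948 = 2 - 14948/3 = -14942/3 ≈ -4980.7)
D(f, M) = 2/(-6 + (M + f)²)
(45923 + W)*(-16853 + D(209, -53)) = (45923 - 14942/3)*(-16853 + 2/(-6 + (-53 + 209)²)) = 122827*(-16853 + 2/(-6 + 156²))/3 = 122827*(-16853 + 2/(-6 + 24336))/3 = 122827*(-16853 + 2/24330)/3 = 122827*(-16853 + 2*(1/24330))/3 = 122827*(-16853 + 1/12165)/3 = (122827/3)*(-205016744/12165) = -25181591615288/36495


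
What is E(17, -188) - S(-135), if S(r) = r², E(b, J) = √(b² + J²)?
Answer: -18225 + √35633 ≈ -18036.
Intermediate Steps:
E(b, J) = √(J² + b²)
E(17, -188) - S(-135) = √((-188)² + 17²) - 1*(-135)² = √(35344 + 289) - 1*18225 = √35633 - 18225 = -18225 + √35633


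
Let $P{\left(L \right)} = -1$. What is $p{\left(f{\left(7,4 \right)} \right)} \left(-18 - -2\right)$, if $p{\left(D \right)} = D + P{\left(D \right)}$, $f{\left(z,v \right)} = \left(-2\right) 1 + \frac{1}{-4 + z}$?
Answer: $\frac{128}{3} \approx 42.667$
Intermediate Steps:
$f{\left(z,v \right)} = -2 + \frac{1}{-4 + z}$
$p{\left(D \right)} = -1 + D$ ($p{\left(D \right)} = D - 1 = -1 + D$)
$p{\left(f{\left(7,4 \right)} \right)} \left(-18 - -2\right) = \left(-1 + \frac{9 - 14}{-4 + 7}\right) \left(-18 - -2\right) = \left(-1 + \frac{9 - 14}{3}\right) \left(-18 + 2\right) = \left(-1 + \frac{1}{3} \left(-5\right)\right) \left(-16\right) = \left(-1 - \frac{5}{3}\right) \left(-16\right) = \left(- \frac{8}{3}\right) \left(-16\right) = \frac{128}{3}$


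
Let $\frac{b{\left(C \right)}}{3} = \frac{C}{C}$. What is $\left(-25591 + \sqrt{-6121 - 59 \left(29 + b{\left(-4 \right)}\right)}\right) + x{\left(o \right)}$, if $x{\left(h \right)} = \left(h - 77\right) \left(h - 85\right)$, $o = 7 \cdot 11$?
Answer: $-25591 + i \sqrt{8009} \approx -25591.0 + 89.493 i$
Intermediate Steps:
$b{\left(C \right)} = 3$ ($b{\left(C \right)} = 3 \frac{C}{C} = 3 \cdot 1 = 3$)
$o = 77$
$x{\left(h \right)} = \left(-85 + h\right) \left(-77 + h\right)$ ($x{\left(h \right)} = \left(-77 + h\right) \left(-85 + h\right) = \left(-85 + h\right) \left(-77 + h\right)$)
$\left(-25591 + \sqrt{-6121 - 59 \left(29 + b{\left(-4 \right)}\right)}\right) + x{\left(o \right)} = \left(-25591 + \sqrt{-6121 - 59 \left(29 + 3\right)}\right) + \left(6545 + 77^{2} - 12474\right) = \left(-25591 + \sqrt{-6121 - 1888}\right) + \left(6545 + 5929 - 12474\right) = \left(-25591 + \sqrt{-6121 - 1888}\right) + 0 = \left(-25591 + \sqrt{-8009}\right) + 0 = \left(-25591 + i \sqrt{8009}\right) + 0 = -25591 + i \sqrt{8009}$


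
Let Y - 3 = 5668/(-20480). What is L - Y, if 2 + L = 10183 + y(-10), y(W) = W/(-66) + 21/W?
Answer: 343878485/33792 ≈ 10176.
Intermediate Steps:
y(W) = 21/W - W/66 (y(W) = W*(-1/66) + 21/W = -W/66 + 21/W = 21/W - W/66)
L = 3359087/330 (L = -2 + (10183 + (21/(-10) - 1/66*(-10))) = -2 + (10183 + (21*(-1/10) + 5/33)) = -2 + (10183 + (-21/10 + 5/33)) = -2 + (10183 - 643/330) = -2 + 3359747/330 = 3359087/330 ≈ 10179.)
Y = 13943/5120 (Y = 3 + 5668/(-20480) = 3 + 5668*(-1/20480) = 3 - 1417/5120 = 13943/5120 ≈ 2.7232)
L - Y = 3359087/330 - 1*13943/5120 = 3359087/330 - 13943/5120 = 343878485/33792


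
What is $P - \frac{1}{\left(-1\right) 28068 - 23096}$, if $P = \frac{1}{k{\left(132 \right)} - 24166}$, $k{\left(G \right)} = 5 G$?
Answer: $- \frac{13829}{601330492} \approx -2.2997 \cdot 10^{-5}$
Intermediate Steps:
$P = - \frac{1}{23506}$ ($P = \frac{1}{5 \cdot 132 - 24166} = \frac{1}{660 - 24166} = \frac{1}{-23506} = - \frac{1}{23506} \approx -4.2542 \cdot 10^{-5}$)
$P - \frac{1}{\left(-1\right) 28068 - 23096} = - \frac{1}{23506} - \frac{1}{\left(-1\right) 28068 - 23096} = - \frac{1}{23506} - \frac{1}{-28068 - 23096} = - \frac{1}{23506} - \frac{1}{-51164} = - \frac{1}{23506} - - \frac{1}{51164} = - \frac{1}{23506} + \frac{1}{51164} = - \frac{13829}{601330492}$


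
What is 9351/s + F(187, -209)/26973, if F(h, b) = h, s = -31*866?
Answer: -247204321/724117158 ≈ -0.34139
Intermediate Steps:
s = -26846
9351/s + F(187, -209)/26973 = 9351/(-26846) + 187/26973 = 9351*(-1/26846) + 187*(1/26973) = -9351/26846 + 187/26973 = -247204321/724117158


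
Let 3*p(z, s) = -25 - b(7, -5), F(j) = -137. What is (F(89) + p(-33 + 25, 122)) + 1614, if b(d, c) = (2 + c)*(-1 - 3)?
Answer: 4394/3 ≈ 1464.7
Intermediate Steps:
b(d, c) = -8 - 4*c (b(d, c) = (2 + c)*(-4) = -8 - 4*c)
p(z, s) = -37/3 (p(z, s) = (-25 - (-8 - 4*(-5)))/3 = (-25 - (-8 + 20))/3 = (-25 - 1*12)/3 = (-25 - 12)/3 = (⅓)*(-37) = -37/3)
(F(89) + p(-33 + 25, 122)) + 1614 = (-137 - 37/3) + 1614 = -448/3 + 1614 = 4394/3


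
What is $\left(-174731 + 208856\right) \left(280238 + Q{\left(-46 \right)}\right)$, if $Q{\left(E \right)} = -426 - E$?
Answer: $9550154250$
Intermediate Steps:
$\left(-174731 + 208856\right) \left(280238 + Q{\left(-46 \right)}\right) = \left(-174731 + 208856\right) \left(280238 - 380\right) = 34125 \left(280238 + \left(-426 + 46\right)\right) = 34125 \left(280238 - 380\right) = 34125 \cdot 279858 = 9550154250$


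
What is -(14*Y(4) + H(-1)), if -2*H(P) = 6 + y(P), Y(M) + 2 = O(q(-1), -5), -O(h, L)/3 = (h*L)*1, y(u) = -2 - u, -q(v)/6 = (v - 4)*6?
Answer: -75539/2 ≈ -37770.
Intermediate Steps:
q(v) = 144 - 36*v (q(v) = -6*(v - 4)*6 = -6*(-4 + v)*6 = -6*(-24 + 6*v) = 144 - 36*v)
O(h, L) = -3*L*h (O(h, L) = -3*h*L = -3*L*h)
Y(M) = 2698 (Y(M) = -2 - 3*(-5)*(144 - 36*(-1)) = -2 - 3*(-5)*(144 + 36) = -2 - 3*(-5)*180 = -2 + 2700 = 2698)
H(P) = -2 + P/2 (H(P) = -(6 + (-2 - P))/2 = -(4 - P)/2 = -2 + P/2)
-(14*Y(4) + H(-1)) = -(14*2698 + (-2 + (1/2)*(-1))) = -(37772 + (-2 - 1/2)) = -(37772 - 5/2) = -1*75539/2 = -75539/2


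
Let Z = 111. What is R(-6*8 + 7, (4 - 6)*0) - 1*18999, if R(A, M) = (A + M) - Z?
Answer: -19151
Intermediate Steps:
R(A, M) = -111 + A + M (R(A, M) = (A + M) - 1*111 = (A + M) - 111 = -111 + A + M)
R(-6*8 + 7, (4 - 6)*0) - 1*18999 = (-111 + (-6*8 + 7) + (4 - 6)*0) - 1*18999 = (-111 + (-48 + 7) - 2*0) - 18999 = (-111 - 41 + 0) - 18999 = -152 - 18999 = -19151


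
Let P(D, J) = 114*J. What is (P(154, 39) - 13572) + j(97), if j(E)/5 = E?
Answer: -8641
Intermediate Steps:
j(E) = 5*E
(P(154, 39) - 13572) + j(97) = (114*39 - 13572) + 5*97 = (4446 - 13572) + 485 = -9126 + 485 = -8641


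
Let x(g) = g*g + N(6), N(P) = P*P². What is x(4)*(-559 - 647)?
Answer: -279792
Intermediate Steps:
N(P) = P³
x(g) = 216 + g² (x(g) = g*g + 6³ = g² + 216 = 216 + g²)
x(4)*(-559 - 647) = (216 + 4²)*(-559 - 647) = (216 + 16)*(-1206) = 232*(-1206) = -279792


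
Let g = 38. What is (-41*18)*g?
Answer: -28044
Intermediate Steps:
(-41*18)*g = -41*18*38 = -738*38 = -28044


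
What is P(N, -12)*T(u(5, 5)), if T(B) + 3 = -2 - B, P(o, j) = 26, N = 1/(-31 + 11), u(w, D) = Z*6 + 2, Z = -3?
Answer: 286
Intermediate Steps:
u(w, D) = -16 (u(w, D) = -3*6 + 2 = -18 + 2 = -16)
N = -1/20 (N = 1/(-20) = -1/20 ≈ -0.050000)
T(B) = -5 - B (T(B) = -3 + (-2 - B) = -5 - B)
P(N, -12)*T(u(5, 5)) = 26*(-5 - 1*(-16)) = 26*(-5 + 16) = 26*11 = 286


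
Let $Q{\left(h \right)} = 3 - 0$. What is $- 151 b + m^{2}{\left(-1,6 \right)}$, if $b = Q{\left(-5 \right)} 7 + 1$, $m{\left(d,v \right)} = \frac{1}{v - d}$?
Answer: $- \frac{162777}{49} \approx -3322.0$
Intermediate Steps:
$Q{\left(h \right)} = 3$ ($Q{\left(h \right)} = 3 + 0 = 3$)
$b = 22$ ($b = 3 \cdot 7 + 1 = 21 + 1 = 22$)
$- 151 b + m^{2}{\left(-1,6 \right)} = \left(-151\right) 22 + \left(\frac{1}{6 - -1}\right)^{2} = -3322 + \left(\frac{1}{6 + 1}\right)^{2} = -3322 + \left(\frac{1}{7}\right)^{2} = -3322 + \frac{1}{49} = - \frac{162777}{49}$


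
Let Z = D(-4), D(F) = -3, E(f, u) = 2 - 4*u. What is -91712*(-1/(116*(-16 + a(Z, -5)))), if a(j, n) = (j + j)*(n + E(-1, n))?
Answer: -11464/1711 ≈ -6.7002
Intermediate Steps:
Z = -3
a(j, n) = 2*j*(2 - 3*n) (a(j, n) = (j + j)*(n + (2 - 4*n)) = (2*j)*(2 - 3*n) = 2*j*(2 - 3*n))
-91712*(-1/(116*(-16 + a(Z, -5)))) = -91712*(-1/(116*(-16 + 2*(-3)*(2 - 3*(-5))))) = -91712*(-1/(116*(-16 + 2*(-3)*(2 + 15)))) = -91712*(-1/(116*(-16 + 2*(-3)*17))) = -91712*(-1/(116*(-16 - 102))) = -91712/((-118*(-116))) = -91712/13688 = -91712*1/13688 = -11464/1711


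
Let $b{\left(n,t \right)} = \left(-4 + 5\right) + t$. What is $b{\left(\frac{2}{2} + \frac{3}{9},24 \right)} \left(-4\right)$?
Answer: $-100$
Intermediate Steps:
$b{\left(n,t \right)} = 1 + t$
$b{\left(\frac{2}{2} + \frac{3}{9},24 \right)} \left(-4\right) = \left(1 + 24\right) \left(-4\right) = 25 \left(-4\right) = -100$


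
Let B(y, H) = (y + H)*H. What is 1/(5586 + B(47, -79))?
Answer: 1/8114 ≈ 0.00012324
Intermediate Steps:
B(y, H) = H*(H + y) (B(y, H) = (H + y)*H = H*(H + y))
1/(5586 + B(47, -79)) = 1/(5586 - 79*(-79 + 47)) = 1/(5586 - 79*(-32)) = 1/(5586 + 2528) = 1/8114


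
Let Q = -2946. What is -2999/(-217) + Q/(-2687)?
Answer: 8697595/583079 ≈ 14.917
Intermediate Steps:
-2999/(-217) + Q/(-2687) = -2999/(-217) - 2946/(-2687) = -2999*(-1/217) - 2946*(-1/2687) = 2999/217 + 2946/2687 = 8697595/583079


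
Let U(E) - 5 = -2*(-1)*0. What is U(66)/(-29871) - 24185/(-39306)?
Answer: 240744535/391369842 ≈ 0.61513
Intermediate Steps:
U(E) = 5 (U(E) = 5 - 2*(-1)*0 = 5 + 2*0 = 5 + 0 = 5)
U(66)/(-29871) - 24185/(-39306) = 5/(-29871) - 24185/(-39306) = 5*(-1/29871) - 24185*(-1/39306) = -5/29871 + 24185/39306 = 240744535/391369842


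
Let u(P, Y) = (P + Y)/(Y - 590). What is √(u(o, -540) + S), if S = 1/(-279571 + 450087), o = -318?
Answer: √1761892373457665/48170770 ≈ 0.87138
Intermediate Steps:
u(P, Y) = (P + Y)/(-590 + Y)
S = 1/170516 ≈ 5.8646e-6
√(u(o, -540) + S) = √((-318 - 540)/(-590 - 540) + 1/170516) = √(-858/(-1130) + 1/170516) = √(-1/1130*(-858) + 1/170516) = √(429/565 + 1/170516) = √(73151929/96341540) = √1761892373457665/48170770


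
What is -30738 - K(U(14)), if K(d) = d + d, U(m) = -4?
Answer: -30730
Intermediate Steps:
K(d) = 2*d
-30738 - K(U(14)) = -30738 - 2*(-4) = -30738 - 1*(-8) = -30738 + 8 = -30730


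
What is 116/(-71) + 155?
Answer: 10889/71 ≈ 153.37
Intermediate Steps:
116/(-71) + 155 = 116*(-1/71) + 155 = -116/71 + 155 = 10889/71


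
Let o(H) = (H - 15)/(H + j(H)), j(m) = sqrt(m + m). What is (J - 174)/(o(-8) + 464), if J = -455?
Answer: -1380248/1023233 + 3404*I/1023233 ≈ -1.3489 + 0.0033267*I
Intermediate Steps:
j(m) = sqrt(2)*sqrt(m) (j(m) = sqrt(2*m) = sqrt(2)*sqrt(m))
o(H) = (-15 + H)/(H + sqrt(2)*sqrt(H)) (o(H) = (H - 15)/(H + sqrt(2)*sqrt(H)) = (-15 + H)/(H + sqrt(2)*sqrt(H)))
(J - 174)/(o(-8) + 464) = (-455 - 174)/((-15 - 8)/(-8 + sqrt(2)*sqrt(-8)) + 464) = -629/(-23/(-8 + sqrt(2)*(2*I*sqrt(2))) + 464) = -629/(-23/(-8 + 4*I) + 464) = -629/(((-8 - 4*I)/80)*(-23) + 464) = -629/(-23*(-8 - 4*I)/80 + 464) = -629/(464 - 23*(-8 - 4*I)/80)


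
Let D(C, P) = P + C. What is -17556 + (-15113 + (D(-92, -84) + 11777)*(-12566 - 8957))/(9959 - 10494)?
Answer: 240310976/535 ≈ 4.4918e+5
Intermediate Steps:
D(C, P) = C + P
-17556 + (-15113 + (D(-92, -84) + 11777)*(-12566 - 8957))/(9959 - 10494) = -17556 + (-15113 + ((-92 - 84) + 11777)*(-12566 - 8957))/(9959 - 10494) = -17556 + (-15113 + (-176 + 11777)*(-21523))/(-535) = -17556 + (-15113 + 11601*(-21523))*(-1/535) = -17556 + (-15113 - 249688323)*(-1/535) = -17556 - 249703436*(-1/535) = -17556 + 249703436/535 = 240310976/535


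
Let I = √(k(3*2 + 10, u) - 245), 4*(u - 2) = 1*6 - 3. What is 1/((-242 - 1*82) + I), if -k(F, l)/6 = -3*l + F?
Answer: -648/210535 - I*√1166/210535 ≈ -0.0030779 - 0.00016219*I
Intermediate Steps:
u = 11/4 (u = 2 + (1*6 - 3)/4 = 2 + (6 - 3)/4 = 2 + (¼)*3 = 2 + ¾ = 11/4 ≈ 2.7500)
k(F, l) = -6*F + 18*l (k(F, l) = -6*(-3*l + F) = -6*(F - 3*l) = -6*F + 18*l)
I = I*√1166/2 (I = √((-6*(3*2 + 10) + 18*(11/4)) - 245) = √((-6*(6 + 10) + 99/2) - 245) = √((-6*16 + 99/2) - 245) = √((-96 + 99/2) - 245) = √(-93/2 - 245) = √(-583/2) = I*√1166/2 ≈ 17.073*I)
1/((-242 - 1*82) + I) = 1/((-242 - 1*82) + I*√1166/2) = 1/((-242 - 82) + I*√1166/2) = 1/(-324 + I*√1166/2)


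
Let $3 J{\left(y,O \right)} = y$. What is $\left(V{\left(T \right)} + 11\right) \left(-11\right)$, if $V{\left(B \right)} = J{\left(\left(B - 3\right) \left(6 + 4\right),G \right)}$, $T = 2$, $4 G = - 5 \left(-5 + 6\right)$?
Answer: $- \frac{253}{3} \approx -84.333$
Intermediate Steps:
$G = - \frac{5}{4}$ ($G = \frac{\left(-5\right) \left(-5 + 6\right)}{4} = \frac{\left(-5\right) 1}{4} = \frac{1}{4} \left(-5\right) = - \frac{5}{4} \approx -1.25$)
$J{\left(y,O \right)} = \frac{y}{3}$
$V{\left(B \right)} = -10 + \frac{10 B}{3}$ ($V{\left(B \right)} = \frac{\left(B - 3\right) \left(6 + 4\right)}{3} = \frac{\left(-3 + B\right) 10}{3} = \frac{-30 + 10 B}{3} = -10 + \frac{10 B}{3}$)
$\left(V{\left(T \right)} + 11\right) \left(-11\right) = \left(\left(-10 + \frac{10}{3} \cdot 2\right) + 11\right) \left(-11\right) = \left(\left(-10 + \frac{20}{3}\right) + 11\right) \left(-11\right) = \left(- \frac{10}{3} + 11\right) \left(-11\right) = \frac{23}{3} \left(-11\right) = - \frac{253}{3}$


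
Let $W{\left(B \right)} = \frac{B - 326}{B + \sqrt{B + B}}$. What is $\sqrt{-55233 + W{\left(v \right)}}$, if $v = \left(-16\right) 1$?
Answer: $\frac{3 \sqrt{38} \sqrt{\frac{2583 - 646 i \sqrt{2}}{-4 + i \sqrt{2}}}}{2} \approx 0.014294 + 234.98 i$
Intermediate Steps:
$v = -16$
$W{\left(B \right)} = \frac{-326 + B}{B + \sqrt{2} \sqrt{B}}$ ($W{\left(B \right)} = \frac{-326 + B}{B + \sqrt{2 B}} = \frac{-326 + B}{B + \sqrt{2} \sqrt{B}}$)
$\sqrt{-55233 + W{\left(v \right)}} = \sqrt{-55233 + \frac{-326 - 16}{-16 + \sqrt{2} \sqrt{-16}}} = \sqrt{-55233 + \frac{1}{-16 + \sqrt{2} \cdot 4 i} \left(-342\right)} = \sqrt{-55233 + \frac{1}{-16 + 4 i \sqrt{2}} \left(-342\right)} = \sqrt{-55233 - \frac{342}{-16 + 4 i \sqrt{2}}}$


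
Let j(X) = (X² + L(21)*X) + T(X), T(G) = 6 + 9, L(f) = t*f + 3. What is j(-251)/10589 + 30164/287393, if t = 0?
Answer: 18213356955/3043204477 ≈ 5.9849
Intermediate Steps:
L(f) = 3 (L(f) = 0*f + 3 = 0 + 3 = 3)
T(G) = 15
j(X) = 15 + X² + 3*X (j(X) = (X² + 3*X) + 15 = 15 + X² + 3*X)
j(-251)/10589 + 30164/287393 = (15 + (-251)² + 3*(-251))/10589 + 30164/287393 = (15 + 63001 - 753)*(1/10589) + 30164*(1/287393) = 62263*(1/10589) + 30164/287393 = 62263/10589 + 30164/287393 = 18213356955/3043204477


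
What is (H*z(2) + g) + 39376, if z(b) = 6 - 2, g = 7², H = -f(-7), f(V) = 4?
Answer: 39409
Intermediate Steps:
H = -4 (H = -1*4 = -4)
g = 49
z(b) = 4
(H*z(2) + g) + 39376 = (-4*4 + 49) + 39376 = (-16 + 49) + 39376 = 33 + 39376 = 39409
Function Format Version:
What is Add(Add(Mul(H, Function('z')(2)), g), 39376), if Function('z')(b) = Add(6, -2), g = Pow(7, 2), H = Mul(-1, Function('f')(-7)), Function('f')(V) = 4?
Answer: 39409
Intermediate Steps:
H = -4 (H = Mul(-1, 4) = -4)
g = 49
Function('z')(b) = 4
Add(Add(Mul(H, Function('z')(2)), g), 39376) = Add(Add(Mul(-4, 4), 49), 39376) = Add(Add(-16, 49), 39376) = Add(33, 39376) = 39409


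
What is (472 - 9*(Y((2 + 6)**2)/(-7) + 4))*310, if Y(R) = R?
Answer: 1124680/7 ≈ 1.6067e+5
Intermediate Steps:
(472 - 9*(Y((2 + 6)**2)/(-7) + 4))*310 = (472 - 9*((2 + 6)**2/(-7) + 4))*310 = (472 - 9*(8**2*(-1/7) + 4))*310 = (472 - 9*(64*(-1/7) + 4))*310 = (472 - 9*(-64/7 + 4))*310 = (472 - 9*(-36/7))*310 = (472 + 324/7)*310 = (3628/7)*310 = 1124680/7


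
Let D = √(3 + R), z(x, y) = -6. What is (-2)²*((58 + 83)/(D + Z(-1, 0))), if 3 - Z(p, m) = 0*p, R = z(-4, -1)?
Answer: 141 - 47*I*√3 ≈ 141.0 - 81.406*I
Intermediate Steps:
R = -6
Z(p, m) = 3 (Z(p, m) = 3 - 0*p = 3 - 1*0 = 3 + 0 = 3)
D = I*√3 (D = √(3 - 6) = √(-3) = I*√3 ≈ 1.732*I)
(-2)²*((58 + 83)/(D + Z(-1, 0))) = (-2)²*((58 + 83)/(I*√3 + 3)) = 4*(141/(3 + I*√3)) = 564/(3 + I*√3)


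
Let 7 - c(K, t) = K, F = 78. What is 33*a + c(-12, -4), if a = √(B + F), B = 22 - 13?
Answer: 19 + 33*√87 ≈ 326.80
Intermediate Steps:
B = 9
c(K, t) = 7 - K
a = √87 (a = √(9 + 78) = √87 ≈ 9.3274)
33*a + c(-12, -4) = 33*√87 + (7 - 1*(-12)) = 33*√87 + (7 + 12) = 33*√87 + 19 = 19 + 33*√87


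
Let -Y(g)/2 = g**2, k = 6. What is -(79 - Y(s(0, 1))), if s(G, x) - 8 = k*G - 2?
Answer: -151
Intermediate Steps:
s(G, x) = 6 + 6*G (s(G, x) = 8 + (6*G - 2) = 8 + (-2 + 6*G) = 6 + 6*G)
Y(g) = -2*g**2
-(79 - Y(s(0, 1))) = -(79 - (-2)*(6 + 6*0)**2) = -(79 - (-2)*(6 + 0)**2) = -(79 - (-2)*6**2) = -(79 - (-2)*36) = -(79 - 1*(-72)) = -(79 + 72) = -1*151 = -151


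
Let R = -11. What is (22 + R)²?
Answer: 121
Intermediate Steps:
(22 + R)² = (22 - 11)² = 11² = 121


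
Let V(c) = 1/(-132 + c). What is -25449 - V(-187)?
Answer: -8118230/319 ≈ -25449.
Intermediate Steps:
-25449 - V(-187) = -25449 - 1/(-132 - 187) = -25449 - 1/(-319) = -25449 - 1*(-1/319) = -25449 + 1/319 = -8118230/319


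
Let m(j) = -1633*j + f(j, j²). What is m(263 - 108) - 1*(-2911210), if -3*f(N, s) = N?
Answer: 7974130/3 ≈ 2.6580e+6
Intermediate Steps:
f(N, s) = -N/3
m(j) = -4900*j/3 (m(j) = -1633*j - j/3 = -4900*j/3)
m(263 - 108) - 1*(-2911210) = -4900*(263 - 108)/3 - 1*(-2911210) = -4900/3*155 + 2911210 = -759500/3 + 2911210 = 7974130/3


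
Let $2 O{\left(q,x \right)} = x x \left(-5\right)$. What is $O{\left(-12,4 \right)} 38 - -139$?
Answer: $-1381$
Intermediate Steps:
$O{\left(q,x \right)} = - \frac{5 x^{2}}{2}$ ($O{\left(q,x \right)} = \frac{x x \left(-5\right)}{2} = \frac{x^{2} \left(-5\right)}{2} = \frac{\left(-5\right) x^{2}}{2} = - \frac{5 x^{2}}{2}$)
$O{\left(-12,4 \right)} 38 - -139 = - \frac{5 \cdot 4^{2}}{2} \cdot 38 - -139 = \left(- \frac{5}{2}\right) 16 \cdot 38 + 139 = \left(-40\right) 38 + 139 = -1520 + 139 = -1381$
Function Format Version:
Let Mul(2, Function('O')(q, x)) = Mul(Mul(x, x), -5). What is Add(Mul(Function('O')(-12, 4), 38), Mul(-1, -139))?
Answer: -1381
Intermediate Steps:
Function('O')(q, x) = Mul(Rational(-5, 2), Pow(x, 2)) (Function('O')(q, x) = Mul(Rational(1, 2), Mul(Mul(x, x), -5)) = Mul(Rational(1, 2), Mul(Pow(x, 2), -5)) = Mul(Rational(1, 2), Mul(-5, Pow(x, 2))) = Mul(Rational(-5, 2), Pow(x, 2)))
Add(Mul(Function('O')(-12, 4), 38), Mul(-1, -139)) = Add(Mul(Mul(Rational(-5, 2), Pow(4, 2)), 38), Mul(-1, -139)) = Add(Mul(Mul(Rational(-5, 2), 16), 38), 139) = Add(Mul(-40, 38), 139) = Add(-1520, 139) = -1381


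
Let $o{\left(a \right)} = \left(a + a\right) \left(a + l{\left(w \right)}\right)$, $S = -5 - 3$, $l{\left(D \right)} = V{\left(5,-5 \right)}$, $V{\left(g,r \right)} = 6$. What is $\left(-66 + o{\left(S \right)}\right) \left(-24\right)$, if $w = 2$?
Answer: $816$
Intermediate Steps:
$l{\left(D \right)} = 6$
$S = -8$ ($S = -5 - 3 = -8$)
$o{\left(a \right)} = 2 a \left(6 + a\right)$ ($o{\left(a \right)} = \left(a + a\right) \left(a + 6\right) = 2 a \left(6 + a\right)$)
$\left(-66 + o{\left(S \right)}\right) \left(-24\right) = \left(-66 + 2 \left(-8\right) \left(6 - 8\right)\right) \left(-24\right) = \left(-66 + 2 \left(-8\right) \left(-2\right)\right) \left(-24\right) = \left(-66 + 32\right) \left(-24\right) = \left(-34\right) \left(-24\right) = 816$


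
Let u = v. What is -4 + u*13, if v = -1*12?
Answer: -160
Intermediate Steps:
v = -12
u = -12
-4 + u*13 = -4 - 12*13 = -4 - 156 = -160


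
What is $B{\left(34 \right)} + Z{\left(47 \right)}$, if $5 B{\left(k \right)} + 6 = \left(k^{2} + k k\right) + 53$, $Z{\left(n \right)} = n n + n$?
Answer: $\frac{13639}{5} \approx 2727.8$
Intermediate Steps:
$Z{\left(n \right)} = n + n^{2}$ ($Z{\left(n \right)} = n^{2} + n = n + n^{2}$)
$B{\left(k \right)} = \frac{47}{5} + \frac{2 k^{2}}{5}$ ($B{\left(k \right)} = - \frac{6}{5} + \frac{\left(k^{2} + k k\right) + 53}{5} = - \frac{6}{5} + \frac{\left(k^{2} + k^{2}\right) + 53}{5} = - \frac{6}{5} + \frac{2 k^{2} + 53}{5} = - \frac{6}{5} + \frac{53 + 2 k^{2}}{5} = - \frac{6}{5} + \left(\frac{53}{5} + \frac{2 k^{2}}{5}\right) = \frac{47}{5} + \frac{2 k^{2}}{5}$)
$B{\left(34 \right)} + Z{\left(47 \right)} = \left(\frac{47}{5} + \frac{2 \cdot 34^{2}}{5}\right) + 47 \left(1 + 47\right) = \left(\frac{47}{5} + \frac{2}{5} \cdot 1156\right) + 47 \cdot 48 = \left(\frac{47}{5} + \frac{2312}{5}\right) + 2256 = \frac{2359}{5} + 2256 = \frac{13639}{5}$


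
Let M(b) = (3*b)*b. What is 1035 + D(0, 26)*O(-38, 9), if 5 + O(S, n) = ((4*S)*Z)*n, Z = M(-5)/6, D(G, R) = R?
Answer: -443695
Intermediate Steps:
M(b) = 3*b**2
Z = 25/2 (Z = (3*(-5)**2)/6 = (3*25)*(1/6) = 75*(1/6) = 25/2 ≈ 12.500)
O(S, n) = -5 + 50*S*n (O(S, n) = -5 + ((4*S)*(25/2))*n = -5 + (50*S)*n = -5 + 50*S*n)
1035 + D(0, 26)*O(-38, 9) = 1035 + 26*(-5 + 50*(-38)*9) = 1035 + 26*(-5 - 17100) = 1035 + 26*(-17105) = 1035 - 444730 = -443695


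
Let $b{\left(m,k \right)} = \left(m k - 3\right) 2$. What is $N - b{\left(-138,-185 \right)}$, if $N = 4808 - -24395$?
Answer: $-21851$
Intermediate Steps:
$b{\left(m,k \right)} = -6 + 2 k m$ ($b{\left(m,k \right)} = \left(k m - 3\right) 2 = \left(-3 + k m\right) 2 = -6 + 2 k m$)
$N = 29203$ ($N = 4808 + 24395 = 29203$)
$N - b{\left(-138,-185 \right)} = 29203 - \left(-6 + 2 \left(-185\right) \left(-138\right)\right) = 29203 - \left(-6 + 51060\right) = 29203 - 51054 = -21851$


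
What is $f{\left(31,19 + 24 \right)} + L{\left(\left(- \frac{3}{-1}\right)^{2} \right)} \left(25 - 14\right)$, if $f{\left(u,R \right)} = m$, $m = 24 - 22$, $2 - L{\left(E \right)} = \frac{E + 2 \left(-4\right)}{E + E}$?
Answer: $\frac{421}{18} \approx 23.389$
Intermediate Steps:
$L{\left(E \right)} = 2 - \frac{-8 + E}{2 E}$ ($L{\left(E \right)} = 2 - \frac{E + 2 \left(-4\right)}{E + E} = 2 - \frac{E - 8}{2 E} = 2 - \left(-8 + E\right) \frac{1}{2 E} = 2 - \frac{-8 + E}{2 E}$)
$m = 2$ ($m = 24 - 22 = 2$)
$f{\left(u,R \right)} = 2$
$f{\left(31,19 + 24 \right)} + L{\left(\left(- \frac{3}{-1}\right)^{2} \right)} \left(25 - 14\right) = 2 + \left(\frac{3}{2} + \frac{4}{\left(- \frac{3}{-1}\right)^{2}}\right) \left(25 - 14\right) = 2 + \left(\frac{3}{2} + \frac{4}{\left(\left(-3\right) \left(-1\right)\right)^{2}}\right) 11 = 2 + \left(\frac{3}{2} + \frac{4}{3^{2}}\right) 11 = 2 + \left(\frac{3}{2} + \frac{4}{9}\right) 11 = 2 + \frac{35}{18} \cdot 11 = 2 + \frac{385}{18} = \frac{421}{18}$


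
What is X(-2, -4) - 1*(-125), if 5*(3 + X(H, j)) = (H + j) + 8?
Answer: 612/5 ≈ 122.40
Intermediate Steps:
X(H, j) = -7/5 + H/5 + j/5 (X(H, j) = -3 + ((H + j) + 8)/5 = -3 + (8 + H + j)/5 = -3 + (8/5 + H/5 + j/5) = -7/5 + H/5 + j/5)
X(-2, -4) - 1*(-125) = (-7/5 + (⅕)*(-2) + (⅕)*(-4)) - 1*(-125) = (-7/5 - ⅖ - ⅘) + 125 = -13/5 + 125 = 612/5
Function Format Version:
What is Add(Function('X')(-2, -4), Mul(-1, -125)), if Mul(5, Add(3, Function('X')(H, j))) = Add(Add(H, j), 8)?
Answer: Rational(612, 5) ≈ 122.40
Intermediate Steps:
Function('X')(H, j) = Add(Rational(-7, 5), Mul(Rational(1, 5), H), Mul(Rational(1, 5), j)) (Function('X')(H, j) = Add(-3, Mul(Rational(1, 5), Add(Add(H, j), 8))) = Add(-3, Mul(Rational(1, 5), Add(8, H, j))) = Add(-3, Add(Rational(8, 5), Mul(Rational(1, 5), H), Mul(Rational(1, 5), j))) = Add(Rational(-7, 5), Mul(Rational(1, 5), H), Mul(Rational(1, 5), j)))
Add(Function('X')(-2, -4), Mul(-1, -125)) = Add(Add(Rational(-7, 5), Mul(Rational(1, 5), -2), Mul(Rational(1, 5), -4)), Mul(-1, -125)) = Add(Add(Rational(-7, 5), Rational(-2, 5), Rational(-4, 5)), 125) = Add(Rational(-13, 5), 125) = Rational(612, 5)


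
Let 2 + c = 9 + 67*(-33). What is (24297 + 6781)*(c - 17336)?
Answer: -607264120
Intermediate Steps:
c = -2204 (c = -2 + (9 + 67*(-33)) = -2 + (9 - 2211) = -2 - 2202 = -2204)
(24297 + 6781)*(c - 17336) = (24297 + 6781)*(-2204 - 17336) = 31078*(-19540) = -607264120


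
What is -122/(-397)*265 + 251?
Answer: 131977/397 ≈ 332.44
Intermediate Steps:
-122/(-397)*265 + 251 = -122*(-1/397)*265 + 251 = (122/397)*265 + 251 = 32330/397 + 251 = 131977/397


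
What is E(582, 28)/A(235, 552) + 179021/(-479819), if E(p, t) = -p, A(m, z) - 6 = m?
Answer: -322398719/115636379 ≈ -2.7880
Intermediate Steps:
A(m, z) = 6 + m
E(582, 28)/A(235, 552) + 179021/(-479819) = (-1*582)/(6 + 235) + 179021/(-479819) = -582/241 + 179021*(-1/479819) = -582*1/241 - 179021/479819 = -582/241 - 179021/479819 = -322398719/115636379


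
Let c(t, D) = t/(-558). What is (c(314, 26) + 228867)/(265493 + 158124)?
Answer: 63853736/118189143 ≈ 0.54027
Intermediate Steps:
c(t, D) = -t/558 (c(t, D) = t*(-1/558) = -t/558)
(c(314, 26) + 228867)/(265493 + 158124) = (-1/558*314 + 228867)/(265493 + 158124) = (-157/279 + 228867)/423617 = (63853736/279)*(1/423617) = 63853736/118189143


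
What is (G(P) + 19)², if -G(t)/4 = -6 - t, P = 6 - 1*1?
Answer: 3969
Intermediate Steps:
P = 5 (P = 6 - 1 = 5)
G(t) = 24 + 4*t (G(t) = -4*(-6 - t) = 24 + 4*t)
(G(P) + 19)² = ((24 + 4*5) + 19)² = ((24 + 20) + 19)² = (44 + 19)² = 63² = 3969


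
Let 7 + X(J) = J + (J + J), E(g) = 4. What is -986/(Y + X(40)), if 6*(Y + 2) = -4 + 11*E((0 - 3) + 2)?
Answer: -2958/353 ≈ -8.3796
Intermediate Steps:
Y = 14/3 (Y = -2 + (-4 + 11*4)/6 = -2 + (-4 + 44)/6 = -2 + (⅙)*40 = -2 + 20/3 = 14/3 ≈ 4.6667)
X(J) = -7 + 3*J (X(J) = -7 + (J + (J + J)) = -7 + (J + 2*J) = -7 + 3*J)
-986/(Y + X(40)) = -986/(14/3 + (-7 + 3*40)) = -986/(14/3 + (-7 + 120)) = -986/(14/3 + 113) = -986/(353/3) = (3/353)*(-986) = -2958/353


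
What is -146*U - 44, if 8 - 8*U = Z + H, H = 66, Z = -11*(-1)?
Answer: 4861/4 ≈ 1215.3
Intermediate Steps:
Z = 11
U = -69/8 (U = 1 - (11 + 66)/8 = 1 - ⅛*77 = 1 - 77/8 = -69/8 ≈ -8.6250)
-146*U - 44 = -146*(-69/8) - 44 = 5037/4 - 44 = 4861/4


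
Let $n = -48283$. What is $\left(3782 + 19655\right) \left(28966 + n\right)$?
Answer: $-452732529$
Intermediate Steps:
$\left(3782 + 19655\right) \left(28966 + n\right) = \left(3782 + 19655\right) \left(28966 - 48283\right) = 23437 \left(-19317\right) = -452732529$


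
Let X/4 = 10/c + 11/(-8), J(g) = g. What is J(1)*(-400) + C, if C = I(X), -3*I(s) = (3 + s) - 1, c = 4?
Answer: -2413/6 ≈ -402.17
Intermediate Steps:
X = 9/2 (X = 4*(10/4 + 11/(-8)) = 4*(10*(1/4) + 11*(-1/8)) = 4*(5/2 - 11/8) = 4*(9/8) = 9/2 ≈ 4.5000)
I(s) = -2/3 - s/3 (I(s) = -((3 + s) - 1)/3 = -(2 + s)/3 = -2/3 - s/3)
C = -13/6 (C = -2/3 - 1/3*9/2 = -2/3 - 3/2 = -13/6 ≈ -2.1667)
J(1)*(-400) + C = 1*(-400) - 13/6 = -400 - 13/6 = -2413/6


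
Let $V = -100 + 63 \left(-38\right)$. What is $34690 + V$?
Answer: $32196$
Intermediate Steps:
$V = -2494$ ($V = -100 - 2394 = -2494$)
$34690 + V = 34690 - 2494 = 32196$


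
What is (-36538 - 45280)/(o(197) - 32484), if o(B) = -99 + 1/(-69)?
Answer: 2822721/1124114 ≈ 2.5111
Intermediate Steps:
o(B) = -6832/69 (o(B) = -99 - 1/69 = -6832/69)
(-36538 - 45280)/(o(197) - 32484) = (-36538 - 45280)/(-6832/69 - 32484) = -81818/(-2248228/69) = -81818*(-69/2248228) = 2822721/1124114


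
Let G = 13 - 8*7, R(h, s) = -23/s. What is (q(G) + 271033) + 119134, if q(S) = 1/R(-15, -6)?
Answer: 8973847/23 ≈ 3.9017e+5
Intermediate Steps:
G = -43 (G = 13 - 56 = -43)
q(S) = 6/23 (q(S) = 1/(-23/(-6)) = 1/(-23*(-⅙)) = 1/(23/6) = 6/23)
(q(G) + 271033) + 119134 = (6/23 + 271033) + 119134 = 6233765/23 + 119134 = 8973847/23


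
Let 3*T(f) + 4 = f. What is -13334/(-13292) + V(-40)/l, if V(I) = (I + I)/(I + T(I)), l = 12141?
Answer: 1106368229/1102750842 ≈ 1.0033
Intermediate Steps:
T(f) = -4/3 + f/3
V(I) = 2*I/(-4/3 + 4*I/3) (V(I) = (I + I)/(I + (-4/3 + I/3)) = (2*I)/(-4/3 + 4*I/3) = 2*I/(-4/3 + 4*I/3))
-13334/(-13292) + V(-40)/l = -13334/(-13292) + ((3/2)*(-40)/(-1 - 40))/12141 = -13334*(-1/13292) + ((3/2)*(-40)/(-41))*(1/12141) = 6667/6646 + ((3/2)*(-40)*(-1/41))*(1/12141) = 6667/6646 + (60/41)*(1/12141) = 6667/6646 + 20/165927 = 1106368229/1102750842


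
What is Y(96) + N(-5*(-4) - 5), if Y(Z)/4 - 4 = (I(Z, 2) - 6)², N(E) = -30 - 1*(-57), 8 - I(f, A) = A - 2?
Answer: 59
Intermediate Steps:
I(f, A) = 10 - A (I(f, A) = 8 - (A - 2) = 8 - (-2 + A) = 8 + (2 - A) = 10 - A)
N(E) = 27 (N(E) = -30 + 57 = 27)
Y(Z) = 32 (Y(Z) = 16 + 4*((10 - 1*2) - 6)² = 16 + 4*((10 - 2) - 6)² = 16 + 4*(8 - 6)² = 16 + 4*2² = 16 + 4*4 = 16 + 16 = 32)
Y(96) + N(-5*(-4) - 5) = 32 + 27 = 59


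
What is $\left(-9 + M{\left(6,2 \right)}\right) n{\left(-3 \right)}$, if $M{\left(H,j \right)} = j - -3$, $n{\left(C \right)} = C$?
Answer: $12$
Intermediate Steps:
$M{\left(H,j \right)} = 3 + j$ ($M{\left(H,j \right)} = j + 3 = 3 + j$)
$\left(-9 + M{\left(6,2 \right)}\right) n{\left(-3 \right)} = \left(-9 + \left(3 + 2\right)\right) \left(-3\right) = \left(-9 + 5\right) \left(-3\right) = \left(-4\right) \left(-3\right) = 12$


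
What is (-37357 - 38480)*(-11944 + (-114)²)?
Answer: -79780524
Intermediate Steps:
(-37357 - 38480)*(-11944 + (-114)²) = -75837*(-11944 + 12996) = -75837*1052 = -79780524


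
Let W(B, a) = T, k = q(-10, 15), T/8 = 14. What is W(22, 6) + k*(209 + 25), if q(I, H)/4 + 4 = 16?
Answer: 11344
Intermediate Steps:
T = 112 (T = 8*14 = 112)
q(I, H) = 48 (q(I, H) = -16 + 4*16 = -16 + 64 = 48)
k = 48
W(B, a) = 112
W(22, 6) + k*(209 + 25) = 112 + 48*(209 + 25) = 112 + 48*234 = 112 + 11232 = 11344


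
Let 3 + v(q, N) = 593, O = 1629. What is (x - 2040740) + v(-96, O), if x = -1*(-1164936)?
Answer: -875214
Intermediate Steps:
v(q, N) = 590 (v(q, N) = -3 + 593 = 590)
x = 1164936
(x - 2040740) + v(-96, O) = (1164936 - 2040740) + 590 = -875804 + 590 = -875214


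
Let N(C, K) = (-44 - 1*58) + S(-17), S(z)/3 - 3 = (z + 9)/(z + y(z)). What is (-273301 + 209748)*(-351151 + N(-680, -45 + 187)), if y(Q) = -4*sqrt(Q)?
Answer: 245548200828/11 + 2033696*I*sqrt(17)/187 ≈ 2.2323e+10 + 44840.0*I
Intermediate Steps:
S(z) = 9 + 3*(9 + z)/(z - 4*sqrt(z)) (S(z) = 9 + 3*((z + 9)/(z - 4*sqrt(z))) = 9 + 3*((9 + z)/(z - 4*sqrt(z))) = 9 + 3*(9 + z)/(z - 4*sqrt(z)))
N(C, K) = -102 + 3*(59 + 12*I*sqrt(17))/(17 + 4*I*sqrt(17)) (N(C, K) = (-44 - 1*58) + 3*(-9 - 4*(-17) + 12*sqrt(-17))/(-1*(-17) + 4*sqrt(-17)) = (-44 - 58) + 3*(-9 + 68 + 12*(I*sqrt(17)))/(17 + 4*(I*sqrt(17))) = -102 + 3*(-9 + 68 + 12*I*sqrt(17))/(17 + 4*I*sqrt(17)) = -102 + 3*(59 + 12*I*sqrt(17))/(17 + 4*I*sqrt(17)))
(-273301 + 209748)*(-351151 + N(-680, -45 + 187)) = (-273301 + 209748)*(-351151 + 3*(-124*sqrt(17) + 519*I)/(-17*I + 4*sqrt(17))) = -63553*(-351151 + 3*(-124*sqrt(17) + 519*I)/(-17*I + 4*sqrt(17))) = 22316699503 - 190659*(-124*sqrt(17) + 519*I)/(-17*I + 4*sqrt(17))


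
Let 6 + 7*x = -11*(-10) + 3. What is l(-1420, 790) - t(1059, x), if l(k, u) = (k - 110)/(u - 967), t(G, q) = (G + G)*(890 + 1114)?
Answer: -250423338/59 ≈ -4.2445e+6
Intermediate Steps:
x = 107/7 (x = -6/7 + (-11*(-10) + 3)/7 = -6/7 + (110 + 3)/7 = -6/7 + (1/7)*113 = -6/7 + 113/7 = 107/7 ≈ 15.286)
t(G, q) = 4008*G (t(G, q) = (2*G)*2004 = 4008*G)
l(k, u) = (-110 + k)/(-967 + u)
l(-1420, 790) - t(1059, x) = (-110 - 1420)/(-967 + 790) - 4008*1059 = -1530/(-177) - 1*4244472 = -1/177*(-1530) - 4244472 = 510/59 - 4244472 = -250423338/59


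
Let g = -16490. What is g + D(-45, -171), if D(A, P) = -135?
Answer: -16625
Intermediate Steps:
g + D(-45, -171) = -16490 - 135 = -16625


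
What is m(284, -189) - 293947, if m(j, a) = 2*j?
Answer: -293379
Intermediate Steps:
m(284, -189) - 293947 = 2*284 - 293947 = 568 - 293947 = -293379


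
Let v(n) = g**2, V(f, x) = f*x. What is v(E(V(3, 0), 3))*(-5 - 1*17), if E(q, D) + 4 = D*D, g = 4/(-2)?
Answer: -88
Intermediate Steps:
g = -2 (g = 4*(-1/2) = -2)
E(q, D) = -4 + D**2 (E(q, D) = -4 + D*D = -4 + D**2)
v(n) = 4 (v(n) = (-2)**2 = 4)
v(E(V(3, 0), 3))*(-5 - 1*17) = 4*(-5 - 1*17) = 4*(-5 - 17) = 4*(-22) = -88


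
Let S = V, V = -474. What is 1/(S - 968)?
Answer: -1/1442 ≈ -0.00069348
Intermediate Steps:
S = -474
1/(S - 968) = 1/(-474 - 968) = 1/(-1442) = -1/1442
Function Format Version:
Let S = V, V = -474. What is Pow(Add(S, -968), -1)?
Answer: Rational(-1, 1442) ≈ -0.00069348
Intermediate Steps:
S = -474
Pow(Add(S, -968), -1) = Pow(Add(-474, -968), -1) = Pow(-1442, -1) = Rational(-1, 1442)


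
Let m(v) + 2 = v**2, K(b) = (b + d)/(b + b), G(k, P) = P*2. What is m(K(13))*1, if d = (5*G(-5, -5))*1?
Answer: 17/676 ≈ 0.025148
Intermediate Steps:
G(k, P) = 2*P
d = -50 (d = (5*(2*(-5)))*1 = (5*(-10))*1 = -50*1 = -50)
K(b) = (-50 + b)/(2*b) (K(b) = (b - 50)/(b + b) = (-50 + b)/((2*b)) = (-50 + b)*(1/(2*b)) = (-50 + b)/(2*b))
m(v) = -2 + v**2
m(K(13))*1 = (-2 + ((1/2)*(-50 + 13)/13)**2)*1 = (-2 + ((1/2)*(1/13)*(-37))**2)*1 = (-2 + (-37/26)**2)*1 = (-2 + 1369/676)*1 = (17/676)*1 = 17/676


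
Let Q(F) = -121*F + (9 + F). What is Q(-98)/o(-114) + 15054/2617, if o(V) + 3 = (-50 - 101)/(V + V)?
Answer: -7014256062/1394861 ≈ -5028.6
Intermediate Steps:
Q(F) = 9 - 120*F
o(V) = -3 - 151/(2*V) (o(V) = -3 + (-50 - 101)/(V + V) = -3 - 151*1/(2*V) = -3 - 151/(2*V))
Q(-98)/o(-114) + 15054/2617 = (9 - 120*(-98))/(-3 - 151/2/(-114)) + 15054/2617 = (9 + 11760)/(-3 - 151/2*(-1/114)) + 15054*(1/2617) = 11769/(-3 + 151/228) + 15054/2617 = 11769/(-533/228) + 15054/2617 = 11769*(-228/533) + 15054/2617 = -2683332/533 + 15054/2617 = -7014256062/1394861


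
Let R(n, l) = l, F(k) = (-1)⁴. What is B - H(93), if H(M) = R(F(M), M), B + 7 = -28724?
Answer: -28824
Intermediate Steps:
B = -28731 (B = -7 - 28724 = -28731)
F(k) = 1
H(M) = M
B - H(93) = -28731 - 1*93 = -28731 - 93 = -28824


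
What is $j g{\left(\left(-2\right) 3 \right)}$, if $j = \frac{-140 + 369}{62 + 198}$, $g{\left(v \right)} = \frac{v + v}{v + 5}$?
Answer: $\frac{687}{65} \approx 10.569$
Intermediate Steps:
$g{\left(v \right)} = \frac{2 v}{5 + v}$
$j = \frac{229}{260} \approx 0.88077$
$j g{\left(\left(-2\right) 3 \right)} = \frac{229 \frac{2 \left(\left(-2\right) 3\right)}{5 - 6}}{260} = \frac{229 \cdot 2 \left(-6\right) \frac{1}{5 - 6}}{260} = \frac{229 \cdot 2 \left(-6\right) \frac{1}{-1}}{260} = \frac{229 \cdot 2 \left(-6\right) \left(-1\right)}{260} = \frac{229}{260} \cdot 12 = \frac{687}{65}$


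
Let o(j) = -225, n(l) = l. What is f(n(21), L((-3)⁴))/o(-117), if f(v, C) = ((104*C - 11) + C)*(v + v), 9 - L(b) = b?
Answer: 105994/75 ≈ 1413.3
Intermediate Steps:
L(b) = 9 - b
f(v, C) = 2*v*(-11 + 105*C) (f(v, C) = ((-11 + 104*C) + C)*(2*v) = (-11 + 105*C)*(2*v) = 2*v*(-11 + 105*C))
f(n(21), L((-3)⁴))/o(-117) = (2*21*(-11 + 105*(9 - 1*(-3)⁴)))/(-225) = (2*21*(-11 + 105*(9 - 1*81)))*(-1/225) = (2*21*(-11 + 105*(9 - 81)))*(-1/225) = (2*21*(-11 + 105*(-72)))*(-1/225) = (2*21*(-11 - 7560))*(-1/225) = (2*21*(-7571))*(-1/225) = -317982*(-1/225) = 105994/75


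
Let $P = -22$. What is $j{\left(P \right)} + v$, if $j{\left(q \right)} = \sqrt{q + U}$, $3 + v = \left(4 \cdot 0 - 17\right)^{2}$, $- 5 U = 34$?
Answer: $286 + \frac{12 i \sqrt{5}}{5} \approx 286.0 + 5.3666 i$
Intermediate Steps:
$U = - \frac{34}{5}$ ($U = \left(- \frac{1}{5}\right) 34 = - \frac{34}{5} \approx -6.8$)
$v = 286$ ($v = -3 + \left(4 \cdot 0 - 17\right)^{2} = -3 + \left(0 - 17\right)^{2} = -3 + \left(-17\right)^{2} = -3 + 289 = 286$)
$j{\left(q \right)} = \sqrt{- \frac{34}{5} + q}$ ($j{\left(q \right)} = \sqrt{q - \frac{34}{5}} = \sqrt{- \frac{34}{5} + q}$)
$j{\left(P \right)} + v = \frac{\sqrt{-170 + 25 \left(-22\right)}}{5} + 286 = \frac{\sqrt{-170 - 550}}{5} + 286 = \frac{\sqrt{-720}}{5} + 286 = \frac{12 i \sqrt{5}}{5} + 286 = 286 + \frac{12 i \sqrt{5}}{5}$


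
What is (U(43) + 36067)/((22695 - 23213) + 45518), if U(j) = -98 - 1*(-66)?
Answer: 7207/9000 ≈ 0.80078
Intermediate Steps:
U(j) = -32 (U(j) = -98 + 66 = -32)
(U(43) + 36067)/((22695 - 23213) + 45518) = (-32 + 36067)/((22695 - 23213) + 45518) = 36035/(-518 + 45518) = 36035/45000 = 36035*(1/45000) = 7207/9000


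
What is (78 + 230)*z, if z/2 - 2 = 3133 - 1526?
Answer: 991144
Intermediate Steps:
z = 3218 (z = 4 + 2*(3133 - 1526) = 4 + 2*1607 = 4 + 3214 = 3218)
(78 + 230)*z = (78 + 230)*3218 = 308*3218 = 991144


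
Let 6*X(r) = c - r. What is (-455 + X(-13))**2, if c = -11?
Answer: 1860496/9 ≈ 2.0672e+5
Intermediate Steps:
X(r) = -11/6 - r/6 (X(r) = (-11 - r)/6 = -11/6 - r/6)
(-455 + X(-13))**2 = (-455 + (-11/6 - 1/6*(-13)))**2 = (-455 + (-11/6 + 13/6))**2 = (-455 + 1/3)**2 = (-1364/3)**2 = 1860496/9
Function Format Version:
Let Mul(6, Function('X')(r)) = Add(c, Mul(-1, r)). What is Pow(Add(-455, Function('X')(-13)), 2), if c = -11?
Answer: Rational(1860496, 9) ≈ 2.0672e+5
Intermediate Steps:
Function('X')(r) = Add(Rational(-11, 6), Mul(Rational(-1, 6), r)) (Function('X')(r) = Mul(Rational(1, 6), Add(-11, Mul(-1, r))) = Add(Rational(-11, 6), Mul(Rational(-1, 6), r)))
Pow(Add(-455, Function('X')(-13)), 2) = Pow(Add(-455, Add(Rational(-11, 6), Mul(Rational(-1, 6), -13))), 2) = Pow(Add(-455, Add(Rational(-11, 6), Rational(13, 6))), 2) = Pow(Add(-455, Rational(1, 3)), 2) = Pow(Rational(-1364, 3), 2) = Rational(1860496, 9)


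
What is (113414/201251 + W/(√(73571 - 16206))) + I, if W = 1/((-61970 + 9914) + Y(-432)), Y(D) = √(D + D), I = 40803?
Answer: 8211757967/201251 - 241*√57365/719672607500 - I*√344190/12954106935000 ≈ 40804.0 - 4.5289e-11*I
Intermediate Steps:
Y(D) = √2*√D (Y(D) = √(2*D) = √2*√D)
W = 1/(-52056 + 12*I*√6) (W = 1/((-61970 + 9914) + √2*√(-432)) = 1/(-52056 + √2*(12*I*√3)) = 1/(-52056 + 12*I*√6) ≈ -1.921e-5 - 1.08e-8*I)
(113414/201251 + W/(√(73571 - 16206))) + I = (113414/201251 + (-241/12545500 - I*√6/225819000)/(√(73571 - 16206))) + 40803 = (113414*(1/201251) + (-241/12545500 - I*√6/225819000)/(√57365)) + 40803 = (113414/201251 + (-241/12545500 - I*√6/225819000)*(√57365/57365)) + 40803 = (113414/201251 + √57365*(-241/12545500 - I*√6/225819000)/57365) + 40803 = 8211757967/201251 + √57365*(-241/12545500 - I*√6/225819000)/57365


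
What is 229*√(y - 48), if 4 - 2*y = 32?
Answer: 229*I*√62 ≈ 1803.1*I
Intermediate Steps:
y = -14 (y = 2 - ½*32 = 2 - 16 = -14)
229*√(y - 48) = 229*√(-14 - 48) = 229*√(-62) = 229*(I*√62) = 229*I*√62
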